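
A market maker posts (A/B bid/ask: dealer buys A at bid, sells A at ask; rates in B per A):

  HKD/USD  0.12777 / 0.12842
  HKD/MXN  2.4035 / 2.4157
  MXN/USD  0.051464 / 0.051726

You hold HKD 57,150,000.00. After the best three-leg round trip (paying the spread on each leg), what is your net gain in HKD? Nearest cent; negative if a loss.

Best loop HKD → USD → MXN → HKD:
HKD 57,150,000.00 × 0.12777 (sell HKD at bid) = USD 7,302,055.50
USD 7,302,055.50 ÷ 0.051726 (buy MXN at ask) = MXN 141,167,990.95
MXN 141,167,990.95 ÷ 2.4157 (buy HKD at ask) = HKD 58,437,716.17

Net profit: HKD 1,287,716.17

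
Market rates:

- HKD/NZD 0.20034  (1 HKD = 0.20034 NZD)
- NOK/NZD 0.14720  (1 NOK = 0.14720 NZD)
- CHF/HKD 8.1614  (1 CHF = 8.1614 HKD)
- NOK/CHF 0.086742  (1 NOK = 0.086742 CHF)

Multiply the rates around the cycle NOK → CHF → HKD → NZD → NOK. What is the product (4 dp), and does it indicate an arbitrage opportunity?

0.9635 (arbitrage exists)

Around NOK → CHF → HKD → NZD → NOK: 1 × 0.086742 × 8.1614 × 0.20034 ÷ 0.14720 = 0.963505
Product < 1; profitable direction is NOK → NZD → HKD → CHF → NOK.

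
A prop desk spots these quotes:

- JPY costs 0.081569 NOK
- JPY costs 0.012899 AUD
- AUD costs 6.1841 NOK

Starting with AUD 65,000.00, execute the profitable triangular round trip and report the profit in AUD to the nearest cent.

Profit: AUD 1,466.98

Profitable loop is AUD → JPY → NOK → AUD:
AUD 65,000.00 ÷ 0.012899 = JPY 5,039,150
JPY 5,039,150 × 0.081569 = NOK 411,038.45
NOK 411,038.45 ÷ 6.1841 = AUD 66,466.98
Profit = AUD 66,466.98 − AUD 65,000.00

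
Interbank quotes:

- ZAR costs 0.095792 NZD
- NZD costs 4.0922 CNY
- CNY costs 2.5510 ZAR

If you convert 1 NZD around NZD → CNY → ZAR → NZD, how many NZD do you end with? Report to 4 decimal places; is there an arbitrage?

Around NZD → CNY → ZAR → NZD: 1 × 4.0922 × 2.5510 × 0.095792 = 0.999992
Product ≈ 1 (deviation 0.001%, within rounding noise).

1.0000 (no arbitrage)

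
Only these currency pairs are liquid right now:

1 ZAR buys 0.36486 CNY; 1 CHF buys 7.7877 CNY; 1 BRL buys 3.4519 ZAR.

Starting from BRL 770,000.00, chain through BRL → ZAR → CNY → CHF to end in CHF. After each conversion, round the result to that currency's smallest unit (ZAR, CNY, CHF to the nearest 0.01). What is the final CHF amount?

BRL 770,000.00 × 3.4519 = ZAR 2,657,963.00
ZAR 2,657,963.00 × 0.36486 = CNY 969,784.38
CNY 969,784.38 ÷ 7.7877 = CHF 124,527.70

CHF 124,527.70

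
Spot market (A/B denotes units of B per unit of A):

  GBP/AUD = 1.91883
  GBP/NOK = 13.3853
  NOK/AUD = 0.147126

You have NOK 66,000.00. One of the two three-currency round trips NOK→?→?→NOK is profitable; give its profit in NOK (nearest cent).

Profit: NOK 1,736.85

Profitable loop is NOK → AUD → GBP → NOK:
NOK 66,000.00 × 0.147126 = AUD 9,710.32
AUD 9,710.32 ÷ 1.91883 = GBP 5,060.54
GBP 5,060.54 × 13.3853 = NOK 67,736.85
Profit = NOK 67,736.85 − NOK 66,000.00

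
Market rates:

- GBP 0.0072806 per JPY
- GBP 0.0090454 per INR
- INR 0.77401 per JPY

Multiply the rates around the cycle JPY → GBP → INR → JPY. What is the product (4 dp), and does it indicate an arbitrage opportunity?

1.0399 (arbitrage exists)

Around JPY → GBP → INR → JPY: 1 × 0.0072806 ÷ 0.0090454 ÷ 0.77401 = 1.039903
Product > 1; profitable direction is JPY → GBP → INR → JPY.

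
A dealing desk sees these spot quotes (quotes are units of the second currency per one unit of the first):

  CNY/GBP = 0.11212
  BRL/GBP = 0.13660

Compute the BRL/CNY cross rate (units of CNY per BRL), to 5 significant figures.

1 BRL × 0.13660 = 0.1366 GBP
0.1366 GBP ÷ 0.11212 = 1.21834 CNY

BRL/CNY = 1.2183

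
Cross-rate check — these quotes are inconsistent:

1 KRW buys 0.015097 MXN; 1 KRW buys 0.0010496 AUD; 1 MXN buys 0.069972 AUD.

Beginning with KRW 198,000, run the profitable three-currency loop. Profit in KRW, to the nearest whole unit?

Profitable loop is KRW → MXN → AUD → KRW:
KRW 198,000 × 0.015097 = MXN 2,989.21
MXN 2,989.21 × 0.069972 = AUD 209.16
AUD 209.16 ÷ 0.0010496 = KRW 199,277
Profit = KRW 199,277 − KRW 198,000

Profit: KRW 1,277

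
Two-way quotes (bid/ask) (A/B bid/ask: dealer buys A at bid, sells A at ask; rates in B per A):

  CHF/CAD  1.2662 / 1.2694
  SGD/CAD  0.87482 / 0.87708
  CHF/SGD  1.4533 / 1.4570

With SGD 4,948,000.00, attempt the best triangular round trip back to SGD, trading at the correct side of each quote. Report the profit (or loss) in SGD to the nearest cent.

Net profit: SGD 7,701.89

Best loop SGD → CAD → CHF → SGD:
SGD 4,948,000.00 × 0.87482 (sell SGD at bid) = CAD 4,328,609.36
CAD 4,328,609.36 ÷ 1.2694 (buy CHF at ask) = CHF 3,409,964.83
CHF 3,409,964.83 × 1.4533 (sell CHF at bid) = SGD 4,955,701.89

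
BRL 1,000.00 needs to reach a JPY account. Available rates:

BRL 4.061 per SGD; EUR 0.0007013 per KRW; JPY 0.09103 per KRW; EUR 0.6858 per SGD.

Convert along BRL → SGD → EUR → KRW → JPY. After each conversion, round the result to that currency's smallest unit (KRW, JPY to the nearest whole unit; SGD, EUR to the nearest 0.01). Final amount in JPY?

BRL 1,000.00 ÷ 4.061 = SGD 246.24
SGD 246.24 × 0.6858 = EUR 168.87
EUR 168.87 ÷ 0.0007013 = KRW 240,796
KRW 240,796 × 0.09103 = JPY 21,920

JPY 21,920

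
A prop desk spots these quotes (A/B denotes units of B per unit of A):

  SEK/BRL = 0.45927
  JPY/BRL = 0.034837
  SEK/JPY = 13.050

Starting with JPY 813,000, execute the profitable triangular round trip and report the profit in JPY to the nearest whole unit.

Profit: JPY 8,310

Profitable loop is JPY → SEK → BRL → JPY:
JPY 813,000 ÷ 13.050 = SEK 62,298.85
SEK 62,298.85 × 0.45927 = BRL 28,611.99
BRL 28,611.99 ÷ 0.034837 = JPY 821,310
Profit = JPY 821,310 − JPY 813,000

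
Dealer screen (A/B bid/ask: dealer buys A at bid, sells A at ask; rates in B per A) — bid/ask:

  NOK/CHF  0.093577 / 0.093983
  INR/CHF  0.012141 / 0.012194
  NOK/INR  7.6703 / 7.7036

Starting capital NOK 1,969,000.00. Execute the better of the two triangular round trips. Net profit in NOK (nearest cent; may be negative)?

Best loop NOK → CHF → INR → NOK:
NOK 1,969,000.00 × 0.093577 (sell NOK at bid) = CHF 184,253.11
CHF 184,253.11 ÷ 0.012194 (buy INR at ask) = INR 15,110,145.40
INR 15,110,145.40 ÷ 7.7036 (buy NOK at ask) = NOK 1,961,439.51

Net result: NOK -7,560.49 (no profitable arbitrage after spreads)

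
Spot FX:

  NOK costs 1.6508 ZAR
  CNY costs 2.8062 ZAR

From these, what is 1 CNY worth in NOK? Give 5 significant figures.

1 CNY × 2.8062 = 2.8062 ZAR
2.8062 ZAR ÷ 1.6508 = 1.6999 NOK

CNY/NOK = 1.6999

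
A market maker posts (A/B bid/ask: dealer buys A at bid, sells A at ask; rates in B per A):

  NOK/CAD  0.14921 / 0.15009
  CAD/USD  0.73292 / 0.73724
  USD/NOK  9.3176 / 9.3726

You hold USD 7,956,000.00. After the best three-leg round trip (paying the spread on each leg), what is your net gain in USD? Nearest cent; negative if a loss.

Best loop USD → NOK → CAD → USD:
USD 7,956,000.00 × 9.3176 (sell USD at bid) = NOK 74,130,825.60
NOK 74,130,825.60 × 0.14921 (sell NOK at bid) = CAD 11,061,060.49
CAD 11,061,060.49 × 0.73292 (sell CAD at bid) = USD 8,106,872.45

Net profit: USD 150,872.45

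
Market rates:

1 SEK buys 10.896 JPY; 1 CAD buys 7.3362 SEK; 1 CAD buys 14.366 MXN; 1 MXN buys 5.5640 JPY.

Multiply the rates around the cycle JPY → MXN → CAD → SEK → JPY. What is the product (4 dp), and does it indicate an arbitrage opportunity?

1.0000 (no arbitrage)

Around JPY → MXN → CAD → SEK → JPY: 1 ÷ 5.5640 ÷ 14.366 × 7.3362 × 10.896 = 1.000035
Product ≈ 1 (deviation 0.004%, within rounding noise).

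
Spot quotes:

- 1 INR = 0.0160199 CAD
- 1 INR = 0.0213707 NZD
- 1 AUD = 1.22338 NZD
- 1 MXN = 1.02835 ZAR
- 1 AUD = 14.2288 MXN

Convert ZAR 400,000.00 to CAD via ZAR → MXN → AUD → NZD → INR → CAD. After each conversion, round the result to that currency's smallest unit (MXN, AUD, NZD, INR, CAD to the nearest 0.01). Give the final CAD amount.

ZAR 400,000.00 ÷ 1.02835 = MXN 388,972.63
MXN 388,972.63 ÷ 14.2288 = AUD 27,336.99
AUD 27,336.99 × 1.22338 = NZD 33,443.53
NZD 33,443.53 ÷ 0.0213707 = INR 1,564,924.41
INR 1,564,924.41 × 0.0160199 = CAD 25,069.93

CAD 25,069.93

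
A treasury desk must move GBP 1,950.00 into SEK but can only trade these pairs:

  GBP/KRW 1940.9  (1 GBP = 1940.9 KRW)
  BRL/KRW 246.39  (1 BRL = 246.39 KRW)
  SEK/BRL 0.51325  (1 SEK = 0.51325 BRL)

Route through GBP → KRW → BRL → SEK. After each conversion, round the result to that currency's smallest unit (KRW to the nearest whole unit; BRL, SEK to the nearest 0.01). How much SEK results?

SEK 29,928.55

GBP 1,950.00 × 1940.9 = KRW 3,784,755
KRW 3,784,755 ÷ 246.39 = BRL 15,360.83
BRL 15,360.83 ÷ 0.51325 = SEK 29,928.55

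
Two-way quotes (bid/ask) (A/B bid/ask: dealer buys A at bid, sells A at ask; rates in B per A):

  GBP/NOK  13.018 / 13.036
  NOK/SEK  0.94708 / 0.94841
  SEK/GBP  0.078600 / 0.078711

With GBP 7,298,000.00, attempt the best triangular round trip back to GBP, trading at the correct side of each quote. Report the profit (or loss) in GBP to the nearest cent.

Net profit: GBP 201,424.77

Best loop GBP → SEK → NOK → GBP:
GBP 7,298,000.00 ÷ 0.078711 (buy SEK at ask) = SEK 92,718,933.82
SEK 92,718,933.82 ÷ 0.94841 (buy NOK at ask) = NOK 97,762,501.26
NOK 97,762,501.26 ÷ 13.036 (buy GBP at ask) = GBP 7,499,424.77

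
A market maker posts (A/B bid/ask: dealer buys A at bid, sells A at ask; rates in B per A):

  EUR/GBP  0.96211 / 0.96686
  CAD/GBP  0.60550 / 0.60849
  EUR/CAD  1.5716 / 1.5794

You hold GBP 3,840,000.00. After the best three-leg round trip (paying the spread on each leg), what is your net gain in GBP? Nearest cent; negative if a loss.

Best loop GBP → CAD → EUR → GBP:
GBP 3,840,000.00 ÷ 0.60849 (buy CAD at ask) = CAD 6,310,703.54
CAD 6,310,703.54 ÷ 1.5794 (buy EUR at ask) = EUR 3,995,633.50
EUR 3,995,633.50 × 0.96211 (sell EUR at bid) = GBP 3,844,238.94

Net profit: GBP 4,238.94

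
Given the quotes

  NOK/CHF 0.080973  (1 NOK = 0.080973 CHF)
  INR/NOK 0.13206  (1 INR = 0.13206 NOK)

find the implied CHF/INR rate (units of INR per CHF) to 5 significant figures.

1 CHF ÷ 0.080973 = 12.3498 NOK
12.3498 NOK ÷ 0.13206 = 93.5166 INR

CHF/INR = 93.517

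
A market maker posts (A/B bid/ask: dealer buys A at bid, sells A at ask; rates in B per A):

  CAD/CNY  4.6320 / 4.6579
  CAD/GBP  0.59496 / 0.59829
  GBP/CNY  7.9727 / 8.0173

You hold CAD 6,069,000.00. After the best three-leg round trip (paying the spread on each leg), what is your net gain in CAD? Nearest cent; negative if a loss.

Net profit: CAD 111,451.01

Best loop CAD → GBP → CNY → CAD:
CAD 6,069,000.00 × 0.59496 (sell CAD at bid) = GBP 3,610,812.24
GBP 3,610,812.24 × 7.9727 (sell GBP at bid) = CNY 28,787,922.75
CNY 28,787,922.75 ÷ 4.6579 (buy CAD at ask) = CAD 6,180,451.01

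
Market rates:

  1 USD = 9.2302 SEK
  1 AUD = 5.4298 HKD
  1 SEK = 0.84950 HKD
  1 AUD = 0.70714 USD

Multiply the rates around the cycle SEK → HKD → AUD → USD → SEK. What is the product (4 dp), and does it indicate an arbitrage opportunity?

Around SEK → HKD → AUD → USD → SEK: 1 × 0.84950 ÷ 5.4298 × 0.70714 × 9.2302 = 1.021165
Product > 1; profitable direction is SEK → HKD → AUD → USD → SEK.

1.0212 (arbitrage exists)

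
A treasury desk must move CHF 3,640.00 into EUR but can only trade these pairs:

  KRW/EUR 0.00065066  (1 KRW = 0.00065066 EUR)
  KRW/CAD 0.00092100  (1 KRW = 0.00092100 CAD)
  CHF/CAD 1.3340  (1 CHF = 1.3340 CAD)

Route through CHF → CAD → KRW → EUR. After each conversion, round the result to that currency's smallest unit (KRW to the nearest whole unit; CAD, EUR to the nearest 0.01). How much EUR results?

EUR 3,430.45

CHF 3,640.00 × 1.3340 = CAD 4,855.76
CAD 4,855.76 ÷ 0.00092100 = KRW 5,272,269
KRW 5,272,269 × 0.00065066 = EUR 3,430.45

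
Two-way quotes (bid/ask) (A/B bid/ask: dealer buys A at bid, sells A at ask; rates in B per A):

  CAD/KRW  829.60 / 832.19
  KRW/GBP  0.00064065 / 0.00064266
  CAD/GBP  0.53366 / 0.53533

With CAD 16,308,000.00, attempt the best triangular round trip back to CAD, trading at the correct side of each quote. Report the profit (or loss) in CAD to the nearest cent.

Best loop CAD → GBP → KRW → CAD:
CAD 16,308,000.00 × 0.53366 (sell CAD at bid) = GBP 8,702,927.28
GBP 8,702,927.28 ÷ 0.00064266 (buy KRW at ask) = KRW 13,542,039,772
KRW 13,542,039,772 ÷ 832.19 (buy CAD at ask) = CAD 16,272,773.97

Net result: CAD -35,226.03 (no profitable arbitrage after spreads)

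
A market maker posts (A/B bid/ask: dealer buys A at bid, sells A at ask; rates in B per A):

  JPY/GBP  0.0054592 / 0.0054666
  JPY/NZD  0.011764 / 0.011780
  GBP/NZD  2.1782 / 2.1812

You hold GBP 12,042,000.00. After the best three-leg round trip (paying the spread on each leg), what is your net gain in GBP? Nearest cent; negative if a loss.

Best loop GBP → NZD → JPY → GBP:
GBP 12,042,000.00 × 2.1782 (sell GBP at bid) = NZD 26,229,884.40
NZD 26,229,884.40 ÷ 0.011780 (buy JPY at ask) = JPY 2,226,645,535
JPY 2,226,645,535 × 0.0054592 (sell JPY at bid) = GBP 12,155,703.30

Net profit: GBP 113,703.30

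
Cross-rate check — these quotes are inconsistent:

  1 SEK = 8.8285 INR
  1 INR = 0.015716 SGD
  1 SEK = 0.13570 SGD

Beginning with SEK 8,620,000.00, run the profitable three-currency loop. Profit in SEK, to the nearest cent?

Profit: SEK 193,661.35

Profitable loop is SEK → INR → SGD → SEK:
SEK 8,620,000.00 × 8.8285 = INR 76,101,670.00
INR 76,101,670.00 × 0.015716 = SGD 1,196,013.85
SGD 1,196,013.85 ÷ 0.13570 = SEK 8,813,661.35
Profit = SEK 8,813,661.35 − SEK 8,620,000.00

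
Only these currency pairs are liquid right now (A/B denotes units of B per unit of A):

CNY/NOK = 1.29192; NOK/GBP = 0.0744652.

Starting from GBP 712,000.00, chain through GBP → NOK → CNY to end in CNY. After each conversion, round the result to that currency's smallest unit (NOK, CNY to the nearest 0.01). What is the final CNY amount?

GBP 712,000.00 ÷ 0.0744652 = NOK 9,561,513.30
NOK 9,561,513.30 ÷ 1.29192 = CNY 7,401,010.36

CNY 7,401,010.36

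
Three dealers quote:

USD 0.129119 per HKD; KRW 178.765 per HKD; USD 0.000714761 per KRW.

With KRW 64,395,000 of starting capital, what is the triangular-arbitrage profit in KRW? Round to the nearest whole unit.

Profitable loop is KRW → HKD → USD → KRW:
KRW 64,395,000 ÷ 178.765 = HKD 360,221.52
HKD 360,221.52 × 0.129119 = USD 46,511.44
USD 46,511.44 ÷ 0.000714761 = KRW 65,072,720
Profit = KRW 65,072,720 − KRW 64,395,000

Profit: KRW 677,720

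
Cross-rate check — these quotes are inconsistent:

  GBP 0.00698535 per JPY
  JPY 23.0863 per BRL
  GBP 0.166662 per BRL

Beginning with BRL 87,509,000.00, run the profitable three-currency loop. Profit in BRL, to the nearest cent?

Profit: BRL 2,928,136.75

Profitable loop is BRL → GBP → JPY → BRL:
BRL 87,509,000.00 × 0.166662 = GBP 14,584,424.96
GBP 14,584,424.96 ÷ 0.00698535 = JPY 2,087,858,870
JPY 2,087,858,870 ÷ 23.0863 = BRL 90,437,136.75
Profit = BRL 90,437,136.75 − BRL 87,509,000.00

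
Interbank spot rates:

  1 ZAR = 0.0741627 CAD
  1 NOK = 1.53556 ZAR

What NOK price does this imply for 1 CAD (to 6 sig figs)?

1 CAD ÷ 0.0741627 = 13.4839 ZAR
13.4839 ZAR ÷ 1.53556 = 8.78107 NOK

CAD/NOK = 8.78107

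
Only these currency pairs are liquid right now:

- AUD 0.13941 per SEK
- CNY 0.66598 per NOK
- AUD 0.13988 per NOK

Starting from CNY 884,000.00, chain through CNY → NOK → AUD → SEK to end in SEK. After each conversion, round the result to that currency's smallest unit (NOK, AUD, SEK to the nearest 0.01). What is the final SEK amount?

SEK 1,331,842.19

CNY 884,000.00 ÷ 0.66598 = NOK 1,327,367.19
NOK 1,327,367.19 × 0.13988 = AUD 185,672.12
AUD 185,672.12 ÷ 0.13941 = SEK 1,331,842.19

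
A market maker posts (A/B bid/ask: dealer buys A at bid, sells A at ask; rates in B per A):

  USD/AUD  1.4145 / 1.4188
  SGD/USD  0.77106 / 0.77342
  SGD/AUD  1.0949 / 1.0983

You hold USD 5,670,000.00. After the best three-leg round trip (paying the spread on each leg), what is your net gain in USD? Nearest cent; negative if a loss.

Net result: USD -12,547.24 (no profitable arbitrage after spreads)

Best loop USD → SGD → AUD → USD:
USD 5,670,000.00 ÷ 0.77342 (buy SGD at ask) = SGD 7,331,074.97
SGD 7,331,074.97 × 1.0949 (sell SGD at bid) = AUD 8,026,793.98
AUD 8,026,793.98 ÷ 1.4188 (buy USD at ask) = USD 5,657,452.76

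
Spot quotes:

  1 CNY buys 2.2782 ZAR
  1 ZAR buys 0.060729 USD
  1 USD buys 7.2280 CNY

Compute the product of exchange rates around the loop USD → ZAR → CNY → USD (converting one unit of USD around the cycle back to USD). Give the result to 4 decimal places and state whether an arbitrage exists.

Around USD → ZAR → CNY → USD: 1 ÷ 0.060729 ÷ 2.2782 ÷ 7.2280 = 0.999986
Product ≈ 1 (deviation 0.001%, within rounding noise).

1.0000 (no arbitrage)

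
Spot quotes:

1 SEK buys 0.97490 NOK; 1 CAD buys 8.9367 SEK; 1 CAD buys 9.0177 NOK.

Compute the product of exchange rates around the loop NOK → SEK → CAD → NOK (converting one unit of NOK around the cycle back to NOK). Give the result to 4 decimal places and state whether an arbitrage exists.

1.0350 (arbitrage exists)

Around NOK → SEK → CAD → NOK: 1 ÷ 0.97490 ÷ 8.9367 × 9.0177 = 1.035043
Product > 1; profitable direction is NOK → SEK → CAD → NOK.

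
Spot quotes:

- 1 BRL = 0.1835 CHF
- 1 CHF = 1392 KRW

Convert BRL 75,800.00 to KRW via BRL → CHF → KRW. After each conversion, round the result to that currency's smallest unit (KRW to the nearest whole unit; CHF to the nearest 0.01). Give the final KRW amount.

BRL 75,800.00 × 0.1835 = CHF 13,909.30
CHF 13,909.30 × 1392 = KRW 19,361,746

KRW 19,361,746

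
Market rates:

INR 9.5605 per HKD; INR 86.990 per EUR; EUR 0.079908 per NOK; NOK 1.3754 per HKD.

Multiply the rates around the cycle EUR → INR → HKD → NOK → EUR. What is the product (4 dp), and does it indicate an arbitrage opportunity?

1.0000 (no arbitrage)

Around EUR → INR → HKD → NOK → EUR: 1 × 86.990 ÷ 9.5605 × 1.3754 × 0.079908 = 1.000018
Product ≈ 1 (deviation 0.002%, within rounding noise).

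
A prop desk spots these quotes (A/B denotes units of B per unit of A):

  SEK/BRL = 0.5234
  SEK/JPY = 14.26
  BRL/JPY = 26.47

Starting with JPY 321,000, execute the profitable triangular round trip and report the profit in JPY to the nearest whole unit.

Profitable loop is JPY → BRL → SEK → JPY:
JPY 321,000 ÷ 26.47 = BRL 12,126.94
BRL 12,126.94 ÷ 0.5234 = SEK 23,169.54
SEK 23,169.54 × 14.26 = JPY 330,398
Profit = JPY 330,398 − JPY 321,000

Profit: JPY 9,398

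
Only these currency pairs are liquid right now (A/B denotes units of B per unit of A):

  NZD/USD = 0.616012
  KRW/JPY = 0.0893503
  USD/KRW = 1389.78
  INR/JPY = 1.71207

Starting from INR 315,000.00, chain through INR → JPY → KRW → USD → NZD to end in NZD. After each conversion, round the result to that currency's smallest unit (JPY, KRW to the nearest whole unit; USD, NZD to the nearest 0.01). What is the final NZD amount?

INR 315,000.00 × 1.71207 = JPY 539,302
JPY 539,302 ÷ 0.0893503 = KRW 6,035,816
KRW 6,035,816 ÷ 1389.78 = USD 4,343.00
USD 4,343.00 ÷ 0.616012 = NZD 7,050.19

NZD 7,050.19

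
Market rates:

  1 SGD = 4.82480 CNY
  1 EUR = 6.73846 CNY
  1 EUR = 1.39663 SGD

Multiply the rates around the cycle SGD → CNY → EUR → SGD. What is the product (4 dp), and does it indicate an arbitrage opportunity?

Around SGD → CNY → EUR → SGD: 1 × 4.82480 ÷ 6.73846 × 1.39663 = 1.000000
Product ≈ 1 (deviation 0.000%, within rounding noise).

1.0000 (no arbitrage)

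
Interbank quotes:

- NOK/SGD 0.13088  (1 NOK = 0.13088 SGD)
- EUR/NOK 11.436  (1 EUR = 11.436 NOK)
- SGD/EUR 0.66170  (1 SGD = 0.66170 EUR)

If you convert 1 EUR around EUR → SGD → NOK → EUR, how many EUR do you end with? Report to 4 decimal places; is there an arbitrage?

1.0097 (arbitrage exists)

Around EUR → SGD → NOK → EUR: 1 ÷ 0.66170 ÷ 0.13088 ÷ 11.436 = 1.009698
Product > 1; profitable direction is EUR → SGD → NOK → EUR.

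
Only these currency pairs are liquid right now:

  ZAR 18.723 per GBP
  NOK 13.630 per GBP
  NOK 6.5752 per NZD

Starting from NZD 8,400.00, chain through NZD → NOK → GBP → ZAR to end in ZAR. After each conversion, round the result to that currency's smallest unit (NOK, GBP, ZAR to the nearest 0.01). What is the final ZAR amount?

NZD 8,400.00 × 6.5752 = NOK 55,231.68
NOK 55,231.68 ÷ 13.630 = GBP 4,052.21
GBP 4,052.21 × 18.723 = ZAR 75,869.53

ZAR 75,869.53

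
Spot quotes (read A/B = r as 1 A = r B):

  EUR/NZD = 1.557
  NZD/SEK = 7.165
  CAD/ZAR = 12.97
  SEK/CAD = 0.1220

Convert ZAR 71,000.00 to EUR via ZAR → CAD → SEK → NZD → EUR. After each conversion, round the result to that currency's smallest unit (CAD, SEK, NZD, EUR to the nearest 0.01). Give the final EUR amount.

ZAR 71,000.00 ÷ 12.97 = CAD 5,474.17
CAD 5,474.17 ÷ 0.1220 = SEK 44,870.25
SEK 44,870.25 ÷ 7.165 = NZD 6,262.42
NZD 6,262.42 ÷ 1.557 = EUR 4,022.11

EUR 4,022.11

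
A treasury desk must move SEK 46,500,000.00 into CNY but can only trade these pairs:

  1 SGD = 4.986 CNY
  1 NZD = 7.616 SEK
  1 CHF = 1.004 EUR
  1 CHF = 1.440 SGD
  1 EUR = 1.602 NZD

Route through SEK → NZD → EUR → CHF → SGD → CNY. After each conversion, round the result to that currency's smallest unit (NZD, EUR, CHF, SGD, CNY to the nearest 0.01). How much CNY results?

SEK 46,500,000.00 ÷ 7.616 = NZD 6,105,567.23
NZD 6,105,567.23 ÷ 1.602 = EUR 3,811,215.50
EUR 3,811,215.50 ÷ 1.004 = CHF 3,796,031.37
CHF 3,796,031.37 × 1.440 = SGD 5,466,285.17
SGD 5,466,285.17 × 4.986 = CNY 27,254,897.86

CNY 27,254,897.86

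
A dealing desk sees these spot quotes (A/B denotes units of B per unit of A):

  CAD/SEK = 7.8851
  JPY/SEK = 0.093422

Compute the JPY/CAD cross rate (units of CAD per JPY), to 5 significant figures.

1 JPY × 0.093422 = 0.093422 SEK
0.093422 SEK ÷ 7.8851 = 0.0118479 CAD

JPY/CAD = 0.011848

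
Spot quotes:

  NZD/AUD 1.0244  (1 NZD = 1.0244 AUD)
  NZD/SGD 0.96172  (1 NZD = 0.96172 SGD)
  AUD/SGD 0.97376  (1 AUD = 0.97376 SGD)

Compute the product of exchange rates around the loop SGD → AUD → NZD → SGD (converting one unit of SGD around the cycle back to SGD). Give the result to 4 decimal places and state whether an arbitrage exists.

Around SGD → AUD → NZD → SGD: 1 ÷ 0.97376 ÷ 1.0244 × 0.96172 = 0.964111
Product < 1; profitable direction is SGD → NZD → AUD → SGD.

0.9641 (arbitrage exists)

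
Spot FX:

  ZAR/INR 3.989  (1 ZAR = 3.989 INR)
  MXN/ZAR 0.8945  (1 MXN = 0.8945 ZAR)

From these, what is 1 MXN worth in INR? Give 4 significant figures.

MXN/INR = 3.568

1 MXN × 0.8945 = 0.8945 ZAR
0.8945 ZAR × 3.989 = 3.56816 INR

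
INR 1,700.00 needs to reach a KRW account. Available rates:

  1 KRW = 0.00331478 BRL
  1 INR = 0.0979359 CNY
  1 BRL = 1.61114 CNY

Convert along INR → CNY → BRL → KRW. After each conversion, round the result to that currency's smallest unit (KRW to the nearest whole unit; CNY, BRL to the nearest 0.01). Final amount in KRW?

INR 1,700.00 × 0.0979359 = CNY 166.49
CNY 166.49 ÷ 1.61114 = BRL 103.34
BRL 103.34 ÷ 0.00331478 = KRW 31,176

KRW 31,176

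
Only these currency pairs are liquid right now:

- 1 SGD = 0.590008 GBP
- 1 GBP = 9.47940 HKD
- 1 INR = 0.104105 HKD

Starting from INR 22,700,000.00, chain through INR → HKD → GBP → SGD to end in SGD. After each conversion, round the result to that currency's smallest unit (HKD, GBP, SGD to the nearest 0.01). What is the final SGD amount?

INR 22,700,000.00 × 0.104105 = HKD 2,363,183.50
HKD 2,363,183.50 ÷ 9.47940 = GBP 249,296.74
GBP 249,296.74 ÷ 0.590008 = SGD 422,531.12

SGD 422,531.12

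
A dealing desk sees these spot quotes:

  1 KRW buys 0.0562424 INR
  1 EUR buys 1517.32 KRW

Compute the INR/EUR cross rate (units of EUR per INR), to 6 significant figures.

INR/EUR = 0.0117181

1 INR ÷ 0.0562424 = 17.7802 KRW
17.7802 KRW ÷ 1517.32 = 0.0117181 EUR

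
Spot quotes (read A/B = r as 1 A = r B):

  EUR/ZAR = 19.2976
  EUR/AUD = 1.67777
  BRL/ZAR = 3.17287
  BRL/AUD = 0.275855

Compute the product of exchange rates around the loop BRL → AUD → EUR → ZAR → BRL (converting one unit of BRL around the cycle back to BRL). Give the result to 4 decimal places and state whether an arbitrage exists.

1.0000 (no arbitrage)

Around BRL → AUD → EUR → ZAR → BRL: 1 × 0.275855 ÷ 1.67777 × 19.2976 ÷ 3.17287 = 0.999999
Product ≈ 1 (deviation 0.000%, within rounding noise).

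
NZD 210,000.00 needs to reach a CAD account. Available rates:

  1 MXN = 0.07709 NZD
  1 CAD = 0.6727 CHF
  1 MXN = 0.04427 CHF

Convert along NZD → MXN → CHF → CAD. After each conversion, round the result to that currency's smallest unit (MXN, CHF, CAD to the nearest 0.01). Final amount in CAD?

NZD 210,000.00 ÷ 0.07709 = MXN 2,724,088.73
MXN 2,724,088.73 × 0.04427 = CHF 120,595.41
CHF 120,595.41 ÷ 0.6727 = CAD 179,270.72

CAD 179,270.72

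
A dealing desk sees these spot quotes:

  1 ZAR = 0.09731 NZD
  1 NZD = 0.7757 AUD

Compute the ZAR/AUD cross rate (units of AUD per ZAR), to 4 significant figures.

ZAR/AUD = 0.07548

1 ZAR × 0.09731 = 0.09731 NZD
0.09731 NZD × 0.7757 = 0.0754834 AUD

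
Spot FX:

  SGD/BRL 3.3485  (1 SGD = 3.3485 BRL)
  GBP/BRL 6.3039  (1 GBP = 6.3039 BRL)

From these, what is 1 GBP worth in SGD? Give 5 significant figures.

1 GBP × 6.3039 = 6.3039 BRL
6.3039 BRL ÷ 3.3485 = 1.8826 SGD

GBP/SGD = 1.8826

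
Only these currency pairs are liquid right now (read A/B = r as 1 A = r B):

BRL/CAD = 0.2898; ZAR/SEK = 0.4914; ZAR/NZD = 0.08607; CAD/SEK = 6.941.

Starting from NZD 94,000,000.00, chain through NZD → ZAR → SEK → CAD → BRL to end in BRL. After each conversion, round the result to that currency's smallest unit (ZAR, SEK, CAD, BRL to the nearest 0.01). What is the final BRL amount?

NZD 94,000,000.00 ÷ 0.08607 = ZAR 1,092,134,309.28
ZAR 1,092,134,309.28 × 0.4914 = SEK 536,674,799.58
SEK 536,674,799.58 ÷ 6.941 = CAD 77,319,521.62
CAD 77,319,521.62 ÷ 0.2898 = BRL 266,803,042.17

BRL 266,803,042.17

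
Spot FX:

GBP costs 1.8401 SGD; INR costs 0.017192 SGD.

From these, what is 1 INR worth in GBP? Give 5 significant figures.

1 INR × 0.017192 = 0.017192 SGD
0.017192 SGD ÷ 1.8401 = 0.00934297 GBP

INR/GBP = 0.0093430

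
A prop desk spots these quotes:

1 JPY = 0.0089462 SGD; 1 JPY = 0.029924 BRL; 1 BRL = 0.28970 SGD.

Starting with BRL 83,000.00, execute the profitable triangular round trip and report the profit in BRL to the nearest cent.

Profitable loop is BRL → JPY → SGD → BRL:
BRL 83,000.00 ÷ 0.029924 = JPY 2,773,693
JPY 2,773,693 × 0.0089462 = SGD 24,814.02
SGD 24,814.02 ÷ 0.28970 = BRL 85,654.18
Profit = BRL 85,654.18 − BRL 83,000.00

Profit: BRL 2,654.18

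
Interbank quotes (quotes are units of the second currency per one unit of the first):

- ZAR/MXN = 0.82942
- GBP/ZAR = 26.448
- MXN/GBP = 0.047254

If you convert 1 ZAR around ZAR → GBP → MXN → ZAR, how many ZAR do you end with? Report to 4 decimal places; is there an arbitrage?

Around ZAR → GBP → MXN → ZAR: 1 ÷ 26.448 ÷ 0.047254 ÷ 0.82942 = 0.964704
Product < 1; profitable direction is ZAR → MXN → GBP → ZAR.

0.9647 (arbitrage exists)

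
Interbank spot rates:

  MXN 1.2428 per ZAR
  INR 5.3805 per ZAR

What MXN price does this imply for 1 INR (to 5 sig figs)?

INR/MXN = 0.23098

1 INR ÷ 5.3805 = 0.185856 ZAR
0.185856 ZAR × 1.2428 = 0.230982 MXN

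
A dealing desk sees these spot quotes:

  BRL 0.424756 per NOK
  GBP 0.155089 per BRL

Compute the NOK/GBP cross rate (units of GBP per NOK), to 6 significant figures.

1 NOK × 0.424756 = 0.424756 BRL
0.424756 BRL × 0.155089 = 0.065875 GBP

NOK/GBP = 0.0658750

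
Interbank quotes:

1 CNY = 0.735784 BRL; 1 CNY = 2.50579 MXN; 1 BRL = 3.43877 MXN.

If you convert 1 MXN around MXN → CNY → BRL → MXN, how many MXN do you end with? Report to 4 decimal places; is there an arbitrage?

Around MXN → CNY → BRL → MXN: 1 ÷ 2.50579 × 0.735784 × 3.43877 = 1.009738
Product > 1; profitable direction is MXN → CNY → BRL → MXN.

1.0097 (arbitrage exists)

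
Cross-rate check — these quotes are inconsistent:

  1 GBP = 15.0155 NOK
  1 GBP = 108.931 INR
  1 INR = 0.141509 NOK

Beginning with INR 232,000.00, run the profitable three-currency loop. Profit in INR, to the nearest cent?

Profitable loop is INR → NOK → GBP → INR:
INR 232,000.00 × 0.141509 = NOK 32,830.09
NOK 32,830.09 ÷ 15.0155 = GBP 2,186.41
GBP 2,186.41 × 108.931 = INR 238,168.18
Profit = INR 238,168.18 − INR 232,000.00

Profit: INR 6,168.18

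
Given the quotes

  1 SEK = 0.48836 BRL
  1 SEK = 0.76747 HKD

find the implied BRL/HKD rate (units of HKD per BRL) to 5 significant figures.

BRL/HKD = 1.5715

1 BRL ÷ 0.48836 = 2.04767 SEK
2.04767 SEK × 0.76747 = 1.57153 HKD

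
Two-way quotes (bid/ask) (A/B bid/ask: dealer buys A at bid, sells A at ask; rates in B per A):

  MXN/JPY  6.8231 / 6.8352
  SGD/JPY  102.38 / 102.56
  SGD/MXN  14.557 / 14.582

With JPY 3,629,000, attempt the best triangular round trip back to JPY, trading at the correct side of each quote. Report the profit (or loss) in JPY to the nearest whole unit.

Best loop JPY → MXN → SGD → JPY:
JPY 3,629,000 ÷ 6.8352 (buy MXN at ask) = MXN 530,928.14
MXN 530,928.14 ÷ 14.582 (buy SGD at ask) = SGD 36,409.83
SGD 36,409.83 × 102.38 (sell SGD at bid) = JPY 3,727,638

Net profit: JPY 98,638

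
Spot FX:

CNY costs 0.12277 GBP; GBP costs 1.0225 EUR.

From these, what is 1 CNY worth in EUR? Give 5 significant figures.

1 CNY × 0.12277 = 0.12277 GBP
0.12277 GBP × 1.0225 = 0.125532 EUR

CNY/EUR = 0.12553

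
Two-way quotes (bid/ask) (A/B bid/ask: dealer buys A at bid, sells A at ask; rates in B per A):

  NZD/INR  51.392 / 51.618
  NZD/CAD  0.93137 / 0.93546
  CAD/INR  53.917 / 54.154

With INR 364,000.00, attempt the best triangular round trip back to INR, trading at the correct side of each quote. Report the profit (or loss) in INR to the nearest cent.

Best loop INR → CAD → NZD → INR:
INR 364,000.00 ÷ 54.154 (buy CAD at ask) = CAD 6,721.57
CAD 6,721.57 ÷ 0.93546 (buy NZD at ask) = NZD 7,185.31
NZD 7,185.31 × 51.392 (sell NZD at bid) = INR 369,267.55

Net profit: INR 5,267.55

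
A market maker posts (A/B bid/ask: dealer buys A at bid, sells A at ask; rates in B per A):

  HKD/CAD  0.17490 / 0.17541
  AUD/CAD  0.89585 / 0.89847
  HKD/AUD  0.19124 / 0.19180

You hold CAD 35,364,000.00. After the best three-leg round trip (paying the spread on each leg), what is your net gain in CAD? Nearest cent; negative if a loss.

Best loop CAD → AUD → HKD → CAD:
CAD 35,364,000.00 ÷ 0.89847 (buy AUD at ask) = AUD 39,360,245.75
AUD 39,360,245.75 ÷ 0.19180 (buy HKD at ask) = HKD 205,215,045.63
HKD 205,215,045.63 × 0.17490 (sell HKD at bid) = CAD 35,892,111.48

Net profit: CAD 528,111.48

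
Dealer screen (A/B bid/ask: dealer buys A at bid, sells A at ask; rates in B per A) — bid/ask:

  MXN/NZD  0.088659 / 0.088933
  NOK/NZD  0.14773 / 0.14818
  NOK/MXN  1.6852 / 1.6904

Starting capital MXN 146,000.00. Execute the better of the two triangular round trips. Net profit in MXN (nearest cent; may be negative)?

Best loop MXN → NZD → NOK → MXN:
MXN 146,000.00 × 0.088659 (sell MXN at bid) = NZD 12,944.21
NZD 12,944.21 ÷ 0.14818 (buy NOK at ask) = NOK 87,354.66
NOK 87,354.66 × 1.6852 (sell NOK at bid) = MXN 147,210.08

Net profit: MXN 1,210.08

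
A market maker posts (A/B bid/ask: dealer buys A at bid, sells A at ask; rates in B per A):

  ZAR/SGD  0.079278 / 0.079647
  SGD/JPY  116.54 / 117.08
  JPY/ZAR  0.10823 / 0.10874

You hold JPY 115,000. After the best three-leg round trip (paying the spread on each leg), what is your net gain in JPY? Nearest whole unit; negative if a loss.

Net result: JPY -7 (no profitable arbitrage after spreads)

Best loop JPY → ZAR → SGD → JPY:
JPY 115,000 × 0.10823 (sell JPY at bid) = ZAR 12,446.45
ZAR 12,446.45 × 0.079278 (sell ZAR at bid) = SGD 986.73
SGD 986.73 × 116.54 (sell SGD at bid) = JPY 114,993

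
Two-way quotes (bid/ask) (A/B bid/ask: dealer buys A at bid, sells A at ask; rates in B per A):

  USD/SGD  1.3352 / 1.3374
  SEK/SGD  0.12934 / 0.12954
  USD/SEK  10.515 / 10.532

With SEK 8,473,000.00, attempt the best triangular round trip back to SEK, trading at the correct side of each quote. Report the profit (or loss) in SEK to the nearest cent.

Best loop SEK → SGD → USD → SEK:
SEK 8,473,000.00 × 0.12934 (sell SEK at bid) = SGD 1,095,897.82
SGD 1,095,897.82 ÷ 1.3374 (buy USD at ask) = USD 819,424.12
USD 819,424.12 × 10.515 (sell USD at bid) = SEK 8,616,244.64

Net profit: SEK 143,244.64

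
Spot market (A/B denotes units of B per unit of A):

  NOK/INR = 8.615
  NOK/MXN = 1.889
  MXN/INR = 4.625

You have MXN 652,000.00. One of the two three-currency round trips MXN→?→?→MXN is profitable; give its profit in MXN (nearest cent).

Profit: MXN 9,204.82

Profitable loop is MXN → INR → NOK → MXN:
MXN 652,000.00 × 4.625 = INR 3,015,500.00
INR 3,015,500.00 ÷ 8.615 = NOK 350,029.02
NOK 350,029.02 × 1.889 = MXN 661,204.82
Profit = MXN 661,204.82 − MXN 652,000.00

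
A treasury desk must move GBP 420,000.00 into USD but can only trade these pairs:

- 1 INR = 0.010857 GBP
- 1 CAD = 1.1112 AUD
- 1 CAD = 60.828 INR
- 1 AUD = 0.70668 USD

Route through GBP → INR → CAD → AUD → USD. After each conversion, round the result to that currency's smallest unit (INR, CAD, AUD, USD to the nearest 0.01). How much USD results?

GBP 420,000.00 ÷ 0.010857 = INR 38,684,719.54
INR 38,684,719.54 ÷ 60.828 = CAD 635,968.95
CAD 635,968.95 × 1.1112 = AUD 706,688.70
AUD 706,688.70 × 0.70668 = USD 499,402.77

USD 499,402.77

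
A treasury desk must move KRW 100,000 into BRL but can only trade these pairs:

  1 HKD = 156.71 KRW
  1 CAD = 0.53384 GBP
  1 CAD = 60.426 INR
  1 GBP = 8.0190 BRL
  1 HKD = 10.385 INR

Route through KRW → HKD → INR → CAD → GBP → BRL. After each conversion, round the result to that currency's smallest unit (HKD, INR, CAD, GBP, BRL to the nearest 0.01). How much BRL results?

KRW 100,000 ÷ 156.71 = HKD 638.12
HKD 638.12 × 10.385 = INR 6,626.88
INR 6,626.88 ÷ 60.426 = CAD 109.67
CAD 109.67 × 0.53384 = GBP 58.55
GBP 58.55 × 8.0190 = BRL 469.51

BRL 469.51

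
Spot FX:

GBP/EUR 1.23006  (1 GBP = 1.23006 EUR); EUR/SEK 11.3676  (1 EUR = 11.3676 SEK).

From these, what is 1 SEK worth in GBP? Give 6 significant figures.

1 SEK ÷ 11.3676 = 0.0879693 EUR
0.0879693 EUR ÷ 1.23006 = 0.0715163 GBP

SEK/GBP = 0.0715163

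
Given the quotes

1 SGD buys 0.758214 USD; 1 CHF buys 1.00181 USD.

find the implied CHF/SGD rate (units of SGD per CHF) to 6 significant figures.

CHF/SGD = 1.32128

1 CHF × 1.00181 = 1.00181 USD
1.00181 USD ÷ 0.758214 = 1.32128 SGD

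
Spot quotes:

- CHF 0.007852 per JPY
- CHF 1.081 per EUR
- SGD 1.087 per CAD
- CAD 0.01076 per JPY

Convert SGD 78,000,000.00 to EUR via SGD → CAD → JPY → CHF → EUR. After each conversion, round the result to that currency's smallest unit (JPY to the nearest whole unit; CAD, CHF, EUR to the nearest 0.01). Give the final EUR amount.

SGD 78,000,000.00 ÷ 1.087 = CAD 71,757,129.71
CAD 71,757,129.71 ÷ 0.01076 = JPY 6,668,878,226
JPY 6,668,878,226 × 0.007852 = CHF 52,364,031.83
CHF 52,364,031.83 ÷ 1.081 = EUR 48,440,362.47

EUR 48,440,362.47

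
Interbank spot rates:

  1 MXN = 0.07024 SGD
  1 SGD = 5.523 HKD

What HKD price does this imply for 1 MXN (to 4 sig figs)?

1 MXN × 0.07024 = 0.07024 SGD
0.07024 SGD × 5.523 = 0.387936 HKD

MXN/HKD = 0.3879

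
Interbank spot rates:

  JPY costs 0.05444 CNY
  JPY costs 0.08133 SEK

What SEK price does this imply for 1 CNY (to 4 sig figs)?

CNY/SEK = 1.494

1 CNY ÷ 0.05444 = 18.3688 JPY
18.3688 JPY × 0.08133 = 1.49394 SEK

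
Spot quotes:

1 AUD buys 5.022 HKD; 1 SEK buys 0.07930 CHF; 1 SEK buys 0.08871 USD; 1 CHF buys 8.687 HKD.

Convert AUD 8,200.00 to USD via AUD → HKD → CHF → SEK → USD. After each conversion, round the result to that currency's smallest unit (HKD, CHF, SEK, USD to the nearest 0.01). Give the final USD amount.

USD 5,302.98

AUD 8,200.00 × 5.022 = HKD 41,180.40
HKD 41,180.40 ÷ 8.687 = CHF 4,740.46
CHF 4,740.46 ÷ 0.07930 = SEK 59,778.81
SEK 59,778.81 × 0.08871 = USD 5,302.98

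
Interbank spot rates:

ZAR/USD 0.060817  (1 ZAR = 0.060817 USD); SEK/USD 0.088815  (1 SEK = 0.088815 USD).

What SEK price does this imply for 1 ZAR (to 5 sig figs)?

1 ZAR × 0.060817 = 0.060817 USD
0.060817 USD ÷ 0.088815 = 0.68476 SEK

ZAR/SEK = 0.68476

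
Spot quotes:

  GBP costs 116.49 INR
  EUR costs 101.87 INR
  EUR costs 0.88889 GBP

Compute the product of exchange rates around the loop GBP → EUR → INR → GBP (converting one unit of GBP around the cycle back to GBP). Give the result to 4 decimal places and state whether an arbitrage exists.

Around GBP → EUR → INR → GBP: 1 ÷ 0.88889 × 101.87 ÷ 116.49 = 0.983806
Product < 1; profitable direction is GBP → INR → EUR → GBP.

0.9838 (arbitrage exists)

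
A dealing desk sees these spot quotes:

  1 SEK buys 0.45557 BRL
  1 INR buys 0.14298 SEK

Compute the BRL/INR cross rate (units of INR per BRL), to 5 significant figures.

1 BRL ÷ 0.45557 = 2.19505 SEK
2.19505 SEK ÷ 0.14298 = 15.3522 INR

BRL/INR = 15.352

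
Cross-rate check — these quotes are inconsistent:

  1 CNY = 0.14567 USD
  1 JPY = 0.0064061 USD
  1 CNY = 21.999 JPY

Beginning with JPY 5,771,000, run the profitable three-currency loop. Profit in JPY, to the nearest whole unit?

Profit: JPY 194,194

Profitable loop is JPY → CNY → USD → JPY:
JPY 5,771,000 ÷ 21.999 = CNY 262,330.11
CNY 262,330.11 × 0.14567 = USD 38,213.63
USD 38,213.63 ÷ 0.0064061 = JPY 5,965,194
Profit = JPY 5,965,194 − JPY 5,771,000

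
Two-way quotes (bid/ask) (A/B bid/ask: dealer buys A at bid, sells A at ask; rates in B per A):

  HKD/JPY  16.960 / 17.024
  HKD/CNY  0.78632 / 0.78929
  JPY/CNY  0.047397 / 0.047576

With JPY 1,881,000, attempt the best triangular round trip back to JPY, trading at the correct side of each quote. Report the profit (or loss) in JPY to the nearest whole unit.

Best loop JPY → CNY → HKD → JPY:
JPY 1,881,000 × 0.047397 (sell JPY at bid) = CNY 89,153.76
CNY 89,153.76 ÷ 0.78929 (buy HKD at ask) = HKD 112,954.37
HKD 112,954.37 × 16.960 (sell HKD at bid) = JPY 1,915,706

Net profit: JPY 34,706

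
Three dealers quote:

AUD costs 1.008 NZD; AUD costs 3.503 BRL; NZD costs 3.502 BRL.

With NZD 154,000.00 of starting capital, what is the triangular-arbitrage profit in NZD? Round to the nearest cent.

Profitable loop is NZD → BRL → AUD → NZD:
NZD 154,000.00 × 3.502 = BRL 539,308.00
BRL 539,308.00 ÷ 3.503 = AUD 153,956.04
AUD 153,956.04 × 1.008 = NZD 155,187.69
Profit = NZD 155,187.69 − NZD 154,000.00

Profit: NZD 1,187.69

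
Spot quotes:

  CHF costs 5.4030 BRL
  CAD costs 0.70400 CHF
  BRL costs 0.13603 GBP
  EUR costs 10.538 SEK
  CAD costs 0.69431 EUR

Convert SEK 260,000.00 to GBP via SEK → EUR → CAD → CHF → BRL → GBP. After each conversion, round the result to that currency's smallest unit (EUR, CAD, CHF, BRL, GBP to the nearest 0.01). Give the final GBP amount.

SEK 260,000.00 ÷ 10.538 = EUR 24,672.61
EUR 24,672.61 ÷ 0.69431 = CAD 35,535.44
CAD 35,535.44 × 0.70400 = CHF 25,016.95
CHF 25,016.95 × 5.4030 = BRL 135,166.58
BRL 135,166.58 × 0.13603 = GBP 18,386.71

GBP 18,386.71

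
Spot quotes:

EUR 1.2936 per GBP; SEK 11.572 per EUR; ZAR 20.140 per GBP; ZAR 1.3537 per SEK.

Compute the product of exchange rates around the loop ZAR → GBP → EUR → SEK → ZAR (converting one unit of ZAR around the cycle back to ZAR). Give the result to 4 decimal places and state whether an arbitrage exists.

1.0062 (arbitrage exists)

Around ZAR → GBP → EUR → SEK → ZAR: 1 ÷ 20.140 × 1.2936 × 11.572 × 1.3537 = 1.006170
Product > 1; profitable direction is ZAR → GBP → EUR → SEK → ZAR.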